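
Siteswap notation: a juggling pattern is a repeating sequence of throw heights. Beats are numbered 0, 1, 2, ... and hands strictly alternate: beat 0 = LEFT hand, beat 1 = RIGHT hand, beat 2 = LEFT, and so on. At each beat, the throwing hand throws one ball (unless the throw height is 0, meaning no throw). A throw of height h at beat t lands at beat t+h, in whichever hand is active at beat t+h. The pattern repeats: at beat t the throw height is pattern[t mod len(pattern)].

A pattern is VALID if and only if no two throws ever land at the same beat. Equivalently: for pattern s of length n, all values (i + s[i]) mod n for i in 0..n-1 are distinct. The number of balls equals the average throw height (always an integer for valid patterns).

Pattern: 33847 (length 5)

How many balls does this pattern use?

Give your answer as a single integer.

Pattern = [3, 3, 8, 4, 7], length n = 5
  position 0: throw height = 3, running sum = 3
  position 1: throw height = 3, running sum = 6
  position 2: throw height = 8, running sum = 14
  position 3: throw height = 4, running sum = 18
  position 4: throw height = 7, running sum = 25
Total sum = 25; balls = sum / n = 25 / 5 = 5

Answer: 5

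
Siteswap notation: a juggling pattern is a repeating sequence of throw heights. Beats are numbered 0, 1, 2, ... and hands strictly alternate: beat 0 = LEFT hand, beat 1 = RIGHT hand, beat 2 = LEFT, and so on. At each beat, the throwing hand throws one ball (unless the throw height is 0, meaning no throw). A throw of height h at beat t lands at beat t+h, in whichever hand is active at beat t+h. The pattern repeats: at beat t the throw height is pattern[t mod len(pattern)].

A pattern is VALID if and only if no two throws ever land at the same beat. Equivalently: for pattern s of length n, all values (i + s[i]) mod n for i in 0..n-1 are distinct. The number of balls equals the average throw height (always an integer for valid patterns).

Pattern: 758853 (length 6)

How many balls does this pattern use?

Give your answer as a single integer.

Pattern = [7, 5, 8, 8, 5, 3], length n = 6
  position 0: throw height = 7, running sum = 7
  position 1: throw height = 5, running sum = 12
  position 2: throw height = 8, running sum = 20
  position 3: throw height = 8, running sum = 28
  position 4: throw height = 5, running sum = 33
  position 5: throw height = 3, running sum = 36
Total sum = 36; balls = sum / n = 36 / 6 = 6

Answer: 6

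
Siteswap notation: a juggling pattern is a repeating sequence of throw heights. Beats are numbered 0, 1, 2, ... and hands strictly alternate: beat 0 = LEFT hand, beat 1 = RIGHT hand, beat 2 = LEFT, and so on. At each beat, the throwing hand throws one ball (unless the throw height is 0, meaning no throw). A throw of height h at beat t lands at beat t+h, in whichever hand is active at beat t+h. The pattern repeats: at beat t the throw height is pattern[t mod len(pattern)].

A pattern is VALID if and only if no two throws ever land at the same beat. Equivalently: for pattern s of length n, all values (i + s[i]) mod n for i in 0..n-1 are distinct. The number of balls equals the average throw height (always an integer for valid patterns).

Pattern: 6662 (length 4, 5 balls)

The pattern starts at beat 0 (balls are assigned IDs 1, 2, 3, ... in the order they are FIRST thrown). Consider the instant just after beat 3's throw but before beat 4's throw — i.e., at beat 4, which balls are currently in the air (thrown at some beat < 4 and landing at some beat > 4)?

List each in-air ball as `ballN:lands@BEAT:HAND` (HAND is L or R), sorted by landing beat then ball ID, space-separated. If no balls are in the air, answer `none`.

Answer: ball4:lands@5:R ball1:lands@6:L ball2:lands@7:R ball3:lands@8:L

Derivation:
Beat 0 (L): throw ball1 h=6 -> lands@6:L; in-air after throw: [b1@6:L]
Beat 1 (R): throw ball2 h=6 -> lands@7:R; in-air after throw: [b1@6:L b2@7:R]
Beat 2 (L): throw ball3 h=6 -> lands@8:L; in-air after throw: [b1@6:L b2@7:R b3@8:L]
Beat 3 (R): throw ball4 h=2 -> lands@5:R; in-air after throw: [b4@5:R b1@6:L b2@7:R b3@8:L]
Beat 4 (L): throw ball5 h=6 -> lands@10:L; in-air after throw: [b4@5:R b1@6:L b2@7:R b3@8:L b5@10:L]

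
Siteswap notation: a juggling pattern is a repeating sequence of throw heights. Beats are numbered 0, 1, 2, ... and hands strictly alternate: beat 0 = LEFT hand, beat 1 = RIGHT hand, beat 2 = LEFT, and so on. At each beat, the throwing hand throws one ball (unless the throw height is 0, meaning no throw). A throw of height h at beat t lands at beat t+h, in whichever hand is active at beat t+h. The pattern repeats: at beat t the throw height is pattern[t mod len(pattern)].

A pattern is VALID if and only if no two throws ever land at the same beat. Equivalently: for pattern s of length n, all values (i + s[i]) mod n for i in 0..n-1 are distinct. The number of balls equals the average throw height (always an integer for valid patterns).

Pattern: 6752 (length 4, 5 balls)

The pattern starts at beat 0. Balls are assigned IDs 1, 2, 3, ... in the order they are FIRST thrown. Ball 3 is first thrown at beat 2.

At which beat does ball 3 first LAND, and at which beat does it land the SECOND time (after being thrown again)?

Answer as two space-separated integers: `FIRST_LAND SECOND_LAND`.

Beat 0 (L): throw ball1 h=6 -> lands@6:L; in-air after throw: [b1@6:L]
Beat 1 (R): throw ball2 h=7 -> lands@8:L; in-air after throw: [b1@6:L b2@8:L]
Beat 2 (L): throw ball3 h=5 -> lands@7:R; in-air after throw: [b1@6:L b3@7:R b2@8:L]
Beat 3 (R): throw ball4 h=2 -> lands@5:R; in-air after throw: [b4@5:R b1@6:L b3@7:R b2@8:L]
Beat 4 (L): throw ball5 h=6 -> lands@10:L; in-air after throw: [b4@5:R b1@6:L b3@7:R b2@8:L b5@10:L]
Beat 5 (R): throw ball4 h=7 -> lands@12:L; in-air after throw: [b1@6:L b3@7:R b2@8:L b5@10:L b4@12:L]
Beat 6 (L): throw ball1 h=5 -> lands@11:R; in-air after throw: [b3@7:R b2@8:L b5@10:L b1@11:R b4@12:L]
Beat 7 (R): throw ball3 h=2 -> lands@9:R; in-air after throw: [b2@8:L b3@9:R b5@10:L b1@11:R b4@12:L]
Beat 8 (L): throw ball2 h=6 -> lands@14:L; in-air after throw: [b3@9:R b5@10:L b1@11:R b4@12:L b2@14:L]
Beat 9 (R): throw ball3 h=7 -> lands@16:L; in-air after throw: [b5@10:L b1@11:R b4@12:L b2@14:L b3@16:L]
Ball 3: thrown@2 h=5 -> first land @7; rethrown@7 h=2 -> second land @9

Answer: 7 9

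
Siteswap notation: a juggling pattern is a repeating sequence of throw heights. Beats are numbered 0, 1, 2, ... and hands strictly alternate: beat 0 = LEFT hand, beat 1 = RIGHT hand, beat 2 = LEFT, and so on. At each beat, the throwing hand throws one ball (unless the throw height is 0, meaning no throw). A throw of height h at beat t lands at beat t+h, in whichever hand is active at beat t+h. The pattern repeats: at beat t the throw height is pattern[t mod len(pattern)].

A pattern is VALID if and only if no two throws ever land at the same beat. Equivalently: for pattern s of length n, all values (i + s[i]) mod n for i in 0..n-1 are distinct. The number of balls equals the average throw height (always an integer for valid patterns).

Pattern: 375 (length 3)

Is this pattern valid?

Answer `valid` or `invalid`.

Answer: valid

Derivation:
i=0: (i + s[i]) mod n = (0 + 3) mod 3 = 0
i=1: (i + s[i]) mod n = (1 + 7) mod 3 = 2
i=2: (i + s[i]) mod n = (2 + 5) mod 3 = 1
Residues: [0, 2, 1], distinct: True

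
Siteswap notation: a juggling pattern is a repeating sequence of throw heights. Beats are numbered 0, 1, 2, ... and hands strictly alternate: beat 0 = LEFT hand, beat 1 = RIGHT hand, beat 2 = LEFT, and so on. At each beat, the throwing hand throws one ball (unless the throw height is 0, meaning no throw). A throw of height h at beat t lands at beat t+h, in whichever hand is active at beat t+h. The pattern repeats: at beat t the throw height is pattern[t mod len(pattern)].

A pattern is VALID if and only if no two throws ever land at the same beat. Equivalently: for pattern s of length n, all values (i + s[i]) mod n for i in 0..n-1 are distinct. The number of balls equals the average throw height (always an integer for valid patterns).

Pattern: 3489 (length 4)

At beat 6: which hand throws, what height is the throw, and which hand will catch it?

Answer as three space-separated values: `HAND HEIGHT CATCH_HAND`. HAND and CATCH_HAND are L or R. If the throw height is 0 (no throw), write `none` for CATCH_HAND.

Beat 6: 6 mod 2 = 0, so hand = L
Throw height = pattern[6 mod 4] = pattern[2] = 8
Lands at beat 6+8=14, 14 mod 2 = 0, so catch hand = L

Answer: L 8 L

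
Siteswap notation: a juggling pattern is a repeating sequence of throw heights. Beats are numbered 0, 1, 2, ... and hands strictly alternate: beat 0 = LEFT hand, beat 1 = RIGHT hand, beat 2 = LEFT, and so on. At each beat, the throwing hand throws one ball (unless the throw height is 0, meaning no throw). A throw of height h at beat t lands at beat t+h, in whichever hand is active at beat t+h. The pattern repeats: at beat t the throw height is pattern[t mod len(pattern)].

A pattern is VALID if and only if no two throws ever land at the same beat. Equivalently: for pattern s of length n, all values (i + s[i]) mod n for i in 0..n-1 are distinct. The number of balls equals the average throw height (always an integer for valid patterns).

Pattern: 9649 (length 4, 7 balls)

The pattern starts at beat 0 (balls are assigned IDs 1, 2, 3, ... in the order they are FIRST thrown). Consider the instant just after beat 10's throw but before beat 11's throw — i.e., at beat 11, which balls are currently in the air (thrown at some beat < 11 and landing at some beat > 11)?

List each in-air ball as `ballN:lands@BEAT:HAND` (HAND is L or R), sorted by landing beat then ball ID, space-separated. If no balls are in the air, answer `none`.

Answer: ball4:lands@12:L ball5:lands@13:R ball3:lands@14:L ball1:lands@15:R ball2:lands@16:L ball7:lands@17:R

Derivation:
Beat 0 (L): throw ball1 h=9 -> lands@9:R; in-air after throw: [b1@9:R]
Beat 1 (R): throw ball2 h=6 -> lands@7:R; in-air after throw: [b2@7:R b1@9:R]
Beat 2 (L): throw ball3 h=4 -> lands@6:L; in-air after throw: [b3@6:L b2@7:R b1@9:R]
Beat 3 (R): throw ball4 h=9 -> lands@12:L; in-air after throw: [b3@6:L b2@7:R b1@9:R b4@12:L]
Beat 4 (L): throw ball5 h=9 -> lands@13:R; in-air after throw: [b3@6:L b2@7:R b1@9:R b4@12:L b5@13:R]
Beat 5 (R): throw ball6 h=6 -> lands@11:R; in-air after throw: [b3@6:L b2@7:R b1@9:R b6@11:R b4@12:L b5@13:R]
Beat 6 (L): throw ball3 h=4 -> lands@10:L; in-air after throw: [b2@7:R b1@9:R b3@10:L b6@11:R b4@12:L b5@13:R]
Beat 7 (R): throw ball2 h=9 -> lands@16:L; in-air after throw: [b1@9:R b3@10:L b6@11:R b4@12:L b5@13:R b2@16:L]
Beat 8 (L): throw ball7 h=9 -> lands@17:R; in-air after throw: [b1@9:R b3@10:L b6@11:R b4@12:L b5@13:R b2@16:L b7@17:R]
Beat 9 (R): throw ball1 h=6 -> lands@15:R; in-air after throw: [b3@10:L b6@11:R b4@12:L b5@13:R b1@15:R b2@16:L b7@17:R]
Beat 10 (L): throw ball3 h=4 -> lands@14:L; in-air after throw: [b6@11:R b4@12:L b5@13:R b3@14:L b1@15:R b2@16:L b7@17:R]
Beat 11 (R): throw ball6 h=9 -> lands@20:L; in-air after throw: [b4@12:L b5@13:R b3@14:L b1@15:R b2@16:L b7@17:R b6@20:L]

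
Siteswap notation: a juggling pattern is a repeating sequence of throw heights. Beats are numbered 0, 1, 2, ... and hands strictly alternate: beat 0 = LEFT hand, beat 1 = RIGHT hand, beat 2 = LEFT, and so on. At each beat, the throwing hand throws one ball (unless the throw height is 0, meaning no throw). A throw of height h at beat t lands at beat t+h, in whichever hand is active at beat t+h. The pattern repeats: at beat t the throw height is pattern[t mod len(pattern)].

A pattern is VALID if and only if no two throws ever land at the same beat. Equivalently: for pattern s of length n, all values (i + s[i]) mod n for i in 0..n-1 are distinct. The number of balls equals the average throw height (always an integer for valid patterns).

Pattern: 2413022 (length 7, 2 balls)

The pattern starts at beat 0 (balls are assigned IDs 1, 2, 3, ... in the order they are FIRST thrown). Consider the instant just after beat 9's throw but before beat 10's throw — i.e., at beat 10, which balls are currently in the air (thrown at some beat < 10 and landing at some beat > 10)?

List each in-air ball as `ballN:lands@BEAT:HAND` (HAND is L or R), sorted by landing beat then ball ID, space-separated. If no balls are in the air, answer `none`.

Beat 0 (L): throw ball1 h=2 -> lands@2:L; in-air after throw: [b1@2:L]
Beat 1 (R): throw ball2 h=4 -> lands@5:R; in-air after throw: [b1@2:L b2@5:R]
Beat 2 (L): throw ball1 h=1 -> lands@3:R; in-air after throw: [b1@3:R b2@5:R]
Beat 3 (R): throw ball1 h=3 -> lands@6:L; in-air after throw: [b2@5:R b1@6:L]
Beat 5 (R): throw ball2 h=2 -> lands@7:R; in-air after throw: [b1@6:L b2@7:R]
Beat 6 (L): throw ball1 h=2 -> lands@8:L; in-air after throw: [b2@7:R b1@8:L]
Beat 7 (R): throw ball2 h=2 -> lands@9:R; in-air after throw: [b1@8:L b2@9:R]
Beat 8 (L): throw ball1 h=4 -> lands@12:L; in-air after throw: [b2@9:R b1@12:L]
Beat 9 (R): throw ball2 h=1 -> lands@10:L; in-air after throw: [b2@10:L b1@12:L]
Beat 10 (L): throw ball2 h=3 -> lands@13:R; in-air after throw: [b1@12:L b2@13:R]

Answer: ball1:lands@12:L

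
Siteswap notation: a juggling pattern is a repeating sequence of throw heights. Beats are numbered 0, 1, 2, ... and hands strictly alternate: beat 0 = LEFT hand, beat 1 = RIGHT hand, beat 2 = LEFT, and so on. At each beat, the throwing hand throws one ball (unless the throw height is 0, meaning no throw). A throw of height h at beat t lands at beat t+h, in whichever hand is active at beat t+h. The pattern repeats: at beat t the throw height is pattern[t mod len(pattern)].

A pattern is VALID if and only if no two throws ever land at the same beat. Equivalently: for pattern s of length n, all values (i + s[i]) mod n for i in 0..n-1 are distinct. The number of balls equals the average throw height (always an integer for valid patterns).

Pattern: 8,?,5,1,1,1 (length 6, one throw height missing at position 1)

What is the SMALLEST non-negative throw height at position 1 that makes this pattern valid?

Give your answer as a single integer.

Answer: 2

Derivation:
i=0: (0 + 8) mod 6 = 2
i=1: s[i]=? (unknown)
i=2: (2 + 5) mod 6 = 1
i=3: (3 + 1) mod 6 = 4
i=4: (4 + 1) mod 6 = 5
i=5: (5 + 1) mod 6 = 0
Known residues: [0, 1, 2, 4, 5]; need a permutation of 0..5, so missing residue r = 3
Need (1 + s) mod 6 = 3; smallest s = (3 - 1) mod 6 = 2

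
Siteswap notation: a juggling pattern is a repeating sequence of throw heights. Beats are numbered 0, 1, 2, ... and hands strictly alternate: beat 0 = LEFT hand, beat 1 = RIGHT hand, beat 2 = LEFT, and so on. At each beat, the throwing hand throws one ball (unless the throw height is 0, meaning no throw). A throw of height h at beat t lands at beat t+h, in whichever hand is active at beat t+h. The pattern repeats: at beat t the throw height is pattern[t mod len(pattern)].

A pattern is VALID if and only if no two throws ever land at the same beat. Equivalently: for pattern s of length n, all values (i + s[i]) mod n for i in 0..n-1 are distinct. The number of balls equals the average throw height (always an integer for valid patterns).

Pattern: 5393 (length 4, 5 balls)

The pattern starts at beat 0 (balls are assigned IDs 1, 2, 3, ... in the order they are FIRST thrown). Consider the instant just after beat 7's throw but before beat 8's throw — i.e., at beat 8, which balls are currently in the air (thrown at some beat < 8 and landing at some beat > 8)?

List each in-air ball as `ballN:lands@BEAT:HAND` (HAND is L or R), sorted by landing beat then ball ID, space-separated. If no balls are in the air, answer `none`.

Answer: ball2:lands@9:R ball5:lands@10:L ball3:lands@11:R ball4:lands@15:R

Derivation:
Beat 0 (L): throw ball1 h=5 -> lands@5:R; in-air after throw: [b1@5:R]
Beat 1 (R): throw ball2 h=3 -> lands@4:L; in-air after throw: [b2@4:L b1@5:R]
Beat 2 (L): throw ball3 h=9 -> lands@11:R; in-air after throw: [b2@4:L b1@5:R b3@11:R]
Beat 3 (R): throw ball4 h=3 -> lands@6:L; in-air after throw: [b2@4:L b1@5:R b4@6:L b3@11:R]
Beat 4 (L): throw ball2 h=5 -> lands@9:R; in-air after throw: [b1@5:R b4@6:L b2@9:R b3@11:R]
Beat 5 (R): throw ball1 h=3 -> lands@8:L; in-air after throw: [b4@6:L b1@8:L b2@9:R b3@11:R]
Beat 6 (L): throw ball4 h=9 -> lands@15:R; in-air after throw: [b1@8:L b2@9:R b3@11:R b4@15:R]
Beat 7 (R): throw ball5 h=3 -> lands@10:L; in-air after throw: [b1@8:L b2@9:R b5@10:L b3@11:R b4@15:R]
Beat 8 (L): throw ball1 h=5 -> lands@13:R; in-air after throw: [b2@9:R b5@10:L b3@11:R b1@13:R b4@15:R]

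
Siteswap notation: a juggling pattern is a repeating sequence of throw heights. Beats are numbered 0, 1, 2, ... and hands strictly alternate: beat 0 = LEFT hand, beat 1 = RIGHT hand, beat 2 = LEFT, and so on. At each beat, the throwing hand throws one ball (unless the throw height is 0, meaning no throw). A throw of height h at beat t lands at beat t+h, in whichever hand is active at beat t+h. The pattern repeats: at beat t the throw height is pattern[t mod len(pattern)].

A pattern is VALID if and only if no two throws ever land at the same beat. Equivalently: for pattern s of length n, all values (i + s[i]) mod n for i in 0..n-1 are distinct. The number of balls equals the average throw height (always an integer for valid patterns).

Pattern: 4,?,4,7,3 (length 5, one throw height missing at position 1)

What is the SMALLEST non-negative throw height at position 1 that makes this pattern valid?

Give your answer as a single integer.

Answer: 2

Derivation:
i=0: (0 + 4) mod 5 = 4
i=1: s[i]=? (unknown)
i=2: (2 + 4) mod 5 = 1
i=3: (3 + 7) mod 5 = 0
i=4: (4 + 3) mod 5 = 2
Known residues: [0, 1, 2, 4]; need a permutation of 0..4, so missing residue r = 3
Need (1 + s) mod 5 = 3; smallest s = (3 - 1) mod 5 = 2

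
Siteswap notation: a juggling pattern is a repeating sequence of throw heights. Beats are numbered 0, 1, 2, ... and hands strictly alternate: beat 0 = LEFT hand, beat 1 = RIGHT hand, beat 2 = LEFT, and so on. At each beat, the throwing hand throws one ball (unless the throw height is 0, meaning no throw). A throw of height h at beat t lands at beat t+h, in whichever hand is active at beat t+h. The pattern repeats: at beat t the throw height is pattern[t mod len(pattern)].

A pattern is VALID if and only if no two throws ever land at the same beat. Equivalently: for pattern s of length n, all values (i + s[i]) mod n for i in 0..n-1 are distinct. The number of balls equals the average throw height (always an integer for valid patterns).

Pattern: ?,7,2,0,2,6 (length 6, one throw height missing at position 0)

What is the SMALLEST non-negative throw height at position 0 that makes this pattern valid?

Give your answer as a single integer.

i=0: s[i]=? (unknown)
i=1: (1 + 7) mod 6 = 2
i=2: (2 + 2) mod 6 = 4
i=3: (3 + 0) mod 6 = 3
i=4: (4 + 2) mod 6 = 0
i=5: (5 + 6) mod 6 = 5
Known residues: [0, 2, 3, 4, 5]; need a permutation of 0..5, so missing residue r = 1
Need (0 + s) mod 6 = 1; smallest s = (1 - 0) mod 6 = 1

Answer: 1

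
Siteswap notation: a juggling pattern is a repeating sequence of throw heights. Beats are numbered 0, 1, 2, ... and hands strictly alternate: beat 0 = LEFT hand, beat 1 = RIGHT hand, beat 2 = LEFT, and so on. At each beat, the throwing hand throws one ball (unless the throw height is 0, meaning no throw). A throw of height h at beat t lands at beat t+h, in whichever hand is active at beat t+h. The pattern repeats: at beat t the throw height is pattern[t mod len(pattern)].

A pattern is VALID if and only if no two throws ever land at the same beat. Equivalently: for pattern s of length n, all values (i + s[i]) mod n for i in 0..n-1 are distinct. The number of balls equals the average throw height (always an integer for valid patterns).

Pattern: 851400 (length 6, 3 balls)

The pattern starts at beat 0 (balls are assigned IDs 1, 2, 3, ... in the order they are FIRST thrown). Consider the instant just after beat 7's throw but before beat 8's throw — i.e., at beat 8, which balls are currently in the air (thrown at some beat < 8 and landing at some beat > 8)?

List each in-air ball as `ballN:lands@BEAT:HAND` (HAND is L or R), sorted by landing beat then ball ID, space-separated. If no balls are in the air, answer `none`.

Beat 0 (L): throw ball1 h=8 -> lands@8:L; in-air after throw: [b1@8:L]
Beat 1 (R): throw ball2 h=5 -> lands@6:L; in-air after throw: [b2@6:L b1@8:L]
Beat 2 (L): throw ball3 h=1 -> lands@3:R; in-air after throw: [b3@3:R b2@6:L b1@8:L]
Beat 3 (R): throw ball3 h=4 -> lands@7:R; in-air after throw: [b2@6:L b3@7:R b1@8:L]
Beat 6 (L): throw ball2 h=8 -> lands@14:L; in-air after throw: [b3@7:R b1@8:L b2@14:L]
Beat 7 (R): throw ball3 h=5 -> lands@12:L; in-air after throw: [b1@8:L b3@12:L b2@14:L]
Beat 8 (L): throw ball1 h=1 -> lands@9:R; in-air after throw: [b1@9:R b3@12:L b2@14:L]

Answer: ball3:lands@12:L ball2:lands@14:L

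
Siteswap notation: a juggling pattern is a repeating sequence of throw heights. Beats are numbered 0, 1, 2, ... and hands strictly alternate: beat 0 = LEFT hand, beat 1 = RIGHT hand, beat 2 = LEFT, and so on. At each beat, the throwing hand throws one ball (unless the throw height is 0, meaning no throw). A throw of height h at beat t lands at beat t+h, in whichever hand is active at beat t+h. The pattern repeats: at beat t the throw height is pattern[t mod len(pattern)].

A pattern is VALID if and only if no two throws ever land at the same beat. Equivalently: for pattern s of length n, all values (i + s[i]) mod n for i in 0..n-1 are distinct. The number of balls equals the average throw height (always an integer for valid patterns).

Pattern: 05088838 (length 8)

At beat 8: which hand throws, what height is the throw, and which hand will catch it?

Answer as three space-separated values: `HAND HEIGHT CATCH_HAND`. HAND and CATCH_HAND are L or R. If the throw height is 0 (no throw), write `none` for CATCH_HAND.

Beat 8: 8 mod 2 = 0, so hand = L
Throw height = pattern[8 mod 8] = pattern[0] = 0

Answer: L 0 none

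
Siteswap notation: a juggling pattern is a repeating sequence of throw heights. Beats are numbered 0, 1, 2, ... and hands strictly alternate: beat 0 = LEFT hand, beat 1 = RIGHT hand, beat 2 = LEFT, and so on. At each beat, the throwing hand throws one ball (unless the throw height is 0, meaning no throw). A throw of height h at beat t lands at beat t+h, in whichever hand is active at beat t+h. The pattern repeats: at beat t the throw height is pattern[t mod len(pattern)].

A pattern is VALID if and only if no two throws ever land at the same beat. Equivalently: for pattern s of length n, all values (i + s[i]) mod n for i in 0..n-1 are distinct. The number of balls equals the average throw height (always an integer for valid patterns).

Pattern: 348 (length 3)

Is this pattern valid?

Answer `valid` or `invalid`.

Answer: valid

Derivation:
i=0: (i + s[i]) mod n = (0 + 3) mod 3 = 0
i=1: (i + s[i]) mod n = (1 + 4) mod 3 = 2
i=2: (i + s[i]) mod n = (2 + 8) mod 3 = 1
Residues: [0, 2, 1], distinct: True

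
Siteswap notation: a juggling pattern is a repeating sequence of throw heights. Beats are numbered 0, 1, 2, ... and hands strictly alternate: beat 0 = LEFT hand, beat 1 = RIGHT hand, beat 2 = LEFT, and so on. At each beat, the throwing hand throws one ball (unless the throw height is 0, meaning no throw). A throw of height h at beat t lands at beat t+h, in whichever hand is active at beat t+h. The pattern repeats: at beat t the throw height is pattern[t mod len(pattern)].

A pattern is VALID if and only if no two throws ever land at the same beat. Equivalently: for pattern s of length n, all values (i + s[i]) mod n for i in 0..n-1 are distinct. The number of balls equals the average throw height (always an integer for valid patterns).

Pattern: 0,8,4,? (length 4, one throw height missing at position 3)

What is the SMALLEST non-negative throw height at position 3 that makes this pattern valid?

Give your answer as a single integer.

Answer: 0

Derivation:
i=0: (0 + 0) mod 4 = 0
i=1: (1 + 8) mod 4 = 1
i=2: (2 + 4) mod 4 = 2
i=3: s[i]=? (unknown)
Known residues: [0, 1, 2]; need a permutation of 0..3, so missing residue r = 3
Need (3 + s) mod 4 = 3; smallest s = (3 - 3) mod 4 = 0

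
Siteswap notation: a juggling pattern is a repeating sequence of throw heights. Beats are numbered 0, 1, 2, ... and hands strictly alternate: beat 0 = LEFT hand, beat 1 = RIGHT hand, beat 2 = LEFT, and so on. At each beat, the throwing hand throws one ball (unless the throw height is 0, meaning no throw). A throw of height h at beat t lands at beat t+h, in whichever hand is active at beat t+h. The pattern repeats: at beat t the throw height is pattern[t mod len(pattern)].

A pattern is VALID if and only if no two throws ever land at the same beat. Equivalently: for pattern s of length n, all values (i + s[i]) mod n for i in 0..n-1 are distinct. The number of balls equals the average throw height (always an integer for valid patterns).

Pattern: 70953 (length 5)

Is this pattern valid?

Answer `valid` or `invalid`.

Answer: invalid

Derivation:
i=0: (i + s[i]) mod n = (0 + 7) mod 5 = 2
i=1: (i + s[i]) mod n = (1 + 0) mod 5 = 1
i=2: (i + s[i]) mod n = (2 + 9) mod 5 = 1
i=3: (i + s[i]) mod n = (3 + 5) mod 5 = 3
i=4: (i + s[i]) mod n = (4 + 3) mod 5 = 2
Residues: [2, 1, 1, 3, 2], distinct: False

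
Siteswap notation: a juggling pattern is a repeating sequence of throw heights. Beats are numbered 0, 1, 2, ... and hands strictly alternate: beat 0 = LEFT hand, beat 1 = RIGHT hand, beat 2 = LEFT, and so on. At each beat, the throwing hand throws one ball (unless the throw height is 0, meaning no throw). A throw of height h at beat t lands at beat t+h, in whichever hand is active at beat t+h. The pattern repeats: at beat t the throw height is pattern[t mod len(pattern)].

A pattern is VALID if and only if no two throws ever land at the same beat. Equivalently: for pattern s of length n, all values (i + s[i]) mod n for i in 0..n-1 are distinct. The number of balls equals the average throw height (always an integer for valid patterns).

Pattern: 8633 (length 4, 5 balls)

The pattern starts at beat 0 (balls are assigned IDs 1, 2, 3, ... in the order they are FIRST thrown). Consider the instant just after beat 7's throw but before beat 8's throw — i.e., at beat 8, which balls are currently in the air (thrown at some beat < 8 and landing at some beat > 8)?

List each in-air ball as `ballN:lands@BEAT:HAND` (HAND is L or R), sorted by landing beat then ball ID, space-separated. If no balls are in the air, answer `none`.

Beat 0 (L): throw ball1 h=8 -> lands@8:L; in-air after throw: [b1@8:L]
Beat 1 (R): throw ball2 h=6 -> lands@7:R; in-air after throw: [b2@7:R b1@8:L]
Beat 2 (L): throw ball3 h=3 -> lands@5:R; in-air after throw: [b3@5:R b2@7:R b1@8:L]
Beat 3 (R): throw ball4 h=3 -> lands@6:L; in-air after throw: [b3@5:R b4@6:L b2@7:R b1@8:L]
Beat 4 (L): throw ball5 h=8 -> lands@12:L; in-air after throw: [b3@5:R b4@6:L b2@7:R b1@8:L b5@12:L]
Beat 5 (R): throw ball3 h=6 -> lands@11:R; in-air after throw: [b4@6:L b2@7:R b1@8:L b3@11:R b5@12:L]
Beat 6 (L): throw ball4 h=3 -> lands@9:R; in-air after throw: [b2@7:R b1@8:L b4@9:R b3@11:R b5@12:L]
Beat 7 (R): throw ball2 h=3 -> lands@10:L; in-air after throw: [b1@8:L b4@9:R b2@10:L b3@11:R b5@12:L]
Beat 8 (L): throw ball1 h=8 -> lands@16:L; in-air after throw: [b4@9:R b2@10:L b3@11:R b5@12:L b1@16:L]

Answer: ball4:lands@9:R ball2:lands@10:L ball3:lands@11:R ball5:lands@12:L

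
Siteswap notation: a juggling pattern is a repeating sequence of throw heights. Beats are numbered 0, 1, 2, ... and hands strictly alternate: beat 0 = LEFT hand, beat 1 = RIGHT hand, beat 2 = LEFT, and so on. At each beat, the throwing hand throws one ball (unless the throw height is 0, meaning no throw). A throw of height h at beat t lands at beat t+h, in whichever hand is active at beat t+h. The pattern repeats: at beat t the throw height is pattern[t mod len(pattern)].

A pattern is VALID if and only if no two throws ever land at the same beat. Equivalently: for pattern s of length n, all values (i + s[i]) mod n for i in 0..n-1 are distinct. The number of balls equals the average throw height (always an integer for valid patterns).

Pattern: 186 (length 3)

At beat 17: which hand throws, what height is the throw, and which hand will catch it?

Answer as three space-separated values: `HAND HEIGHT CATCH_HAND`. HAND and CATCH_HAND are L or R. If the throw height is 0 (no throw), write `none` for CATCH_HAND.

Answer: R 6 R

Derivation:
Beat 17: 17 mod 2 = 1, so hand = R
Throw height = pattern[17 mod 3] = pattern[2] = 6
Lands at beat 17+6=23, 23 mod 2 = 1, so catch hand = R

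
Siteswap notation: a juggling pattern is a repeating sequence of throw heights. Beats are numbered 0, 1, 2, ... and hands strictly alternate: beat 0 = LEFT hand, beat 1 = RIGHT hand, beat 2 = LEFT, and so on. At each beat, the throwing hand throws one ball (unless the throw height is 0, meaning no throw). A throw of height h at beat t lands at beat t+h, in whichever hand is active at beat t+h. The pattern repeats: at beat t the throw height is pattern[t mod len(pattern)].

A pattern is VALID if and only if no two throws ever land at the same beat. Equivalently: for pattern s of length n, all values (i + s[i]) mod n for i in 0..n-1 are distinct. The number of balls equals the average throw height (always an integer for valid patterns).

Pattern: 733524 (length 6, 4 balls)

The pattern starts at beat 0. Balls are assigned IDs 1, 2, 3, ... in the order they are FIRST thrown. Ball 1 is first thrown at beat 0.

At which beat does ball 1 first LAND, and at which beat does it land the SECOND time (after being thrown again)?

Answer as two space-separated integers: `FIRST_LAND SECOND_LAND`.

Answer: 7 10

Derivation:
Beat 0 (L): throw ball1 h=7 -> lands@7:R; in-air after throw: [b1@7:R]
Beat 1 (R): throw ball2 h=3 -> lands@4:L; in-air after throw: [b2@4:L b1@7:R]
Beat 2 (L): throw ball3 h=3 -> lands@5:R; in-air after throw: [b2@4:L b3@5:R b1@7:R]
Beat 3 (R): throw ball4 h=5 -> lands@8:L; in-air after throw: [b2@4:L b3@5:R b1@7:R b4@8:L]
Beat 4 (L): throw ball2 h=2 -> lands@6:L; in-air after throw: [b3@5:R b2@6:L b1@7:R b4@8:L]
Beat 5 (R): throw ball3 h=4 -> lands@9:R; in-air after throw: [b2@6:L b1@7:R b4@8:L b3@9:R]
Beat 6 (L): throw ball2 h=7 -> lands@13:R; in-air after throw: [b1@7:R b4@8:L b3@9:R b2@13:R]
Beat 7 (R): throw ball1 h=3 -> lands@10:L; in-air after throw: [b4@8:L b3@9:R b1@10:L b2@13:R]
Beat 8 (L): throw ball4 h=3 -> lands@11:R; in-air after throw: [b3@9:R b1@10:L b4@11:R b2@13:R]
Beat 9 (R): throw ball3 h=5 -> lands@14:L; in-air after throw: [b1@10:L b4@11:R b2@13:R b3@14:L]
Beat 10 (L): throw ball1 h=2 -> lands@12:L; in-air after throw: [b4@11:R b1@12:L b2@13:R b3@14:L]
Ball 1: thrown@0 h=7 -> first land @7; rethrown@7 h=3 -> second land @10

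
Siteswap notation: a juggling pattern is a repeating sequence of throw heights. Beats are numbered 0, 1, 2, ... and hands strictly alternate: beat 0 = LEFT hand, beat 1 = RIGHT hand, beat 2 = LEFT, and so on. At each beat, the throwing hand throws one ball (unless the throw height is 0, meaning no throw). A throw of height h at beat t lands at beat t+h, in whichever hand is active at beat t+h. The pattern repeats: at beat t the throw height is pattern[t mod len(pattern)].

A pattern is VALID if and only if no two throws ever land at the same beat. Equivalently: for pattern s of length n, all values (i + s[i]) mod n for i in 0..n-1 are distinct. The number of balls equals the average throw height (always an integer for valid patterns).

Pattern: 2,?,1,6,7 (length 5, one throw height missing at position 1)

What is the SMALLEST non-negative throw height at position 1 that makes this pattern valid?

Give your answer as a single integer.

i=0: (0 + 2) mod 5 = 2
i=1: s[i]=? (unknown)
i=2: (2 + 1) mod 5 = 3
i=3: (3 + 6) mod 5 = 4
i=4: (4 + 7) mod 5 = 1
Known residues: [1, 2, 3, 4]; need a permutation of 0..4, so missing residue r = 0
Need (1 + s) mod 5 = 0; smallest s = (0 - 1) mod 5 = 4

Answer: 4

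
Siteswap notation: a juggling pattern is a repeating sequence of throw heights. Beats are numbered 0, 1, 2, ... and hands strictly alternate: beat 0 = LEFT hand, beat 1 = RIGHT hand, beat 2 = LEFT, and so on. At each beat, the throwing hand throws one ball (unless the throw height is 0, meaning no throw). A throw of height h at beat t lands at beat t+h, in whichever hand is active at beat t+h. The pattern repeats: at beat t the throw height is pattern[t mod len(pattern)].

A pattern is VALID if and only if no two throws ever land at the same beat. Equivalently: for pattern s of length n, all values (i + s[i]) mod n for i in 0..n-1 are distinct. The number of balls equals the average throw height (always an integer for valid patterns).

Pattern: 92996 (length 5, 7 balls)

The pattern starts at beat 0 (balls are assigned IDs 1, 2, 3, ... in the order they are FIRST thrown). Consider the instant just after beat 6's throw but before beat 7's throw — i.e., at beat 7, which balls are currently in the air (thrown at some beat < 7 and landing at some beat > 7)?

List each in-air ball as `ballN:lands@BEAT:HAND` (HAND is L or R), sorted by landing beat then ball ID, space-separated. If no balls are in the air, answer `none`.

Beat 0 (L): throw ball1 h=9 -> lands@9:R; in-air after throw: [b1@9:R]
Beat 1 (R): throw ball2 h=2 -> lands@3:R; in-air after throw: [b2@3:R b1@9:R]
Beat 2 (L): throw ball3 h=9 -> lands@11:R; in-air after throw: [b2@3:R b1@9:R b3@11:R]
Beat 3 (R): throw ball2 h=9 -> lands@12:L; in-air after throw: [b1@9:R b3@11:R b2@12:L]
Beat 4 (L): throw ball4 h=6 -> lands@10:L; in-air after throw: [b1@9:R b4@10:L b3@11:R b2@12:L]
Beat 5 (R): throw ball5 h=9 -> lands@14:L; in-air after throw: [b1@9:R b4@10:L b3@11:R b2@12:L b5@14:L]
Beat 6 (L): throw ball6 h=2 -> lands@8:L; in-air after throw: [b6@8:L b1@9:R b4@10:L b3@11:R b2@12:L b5@14:L]
Beat 7 (R): throw ball7 h=9 -> lands@16:L; in-air after throw: [b6@8:L b1@9:R b4@10:L b3@11:R b2@12:L b5@14:L b7@16:L]

Answer: ball6:lands@8:L ball1:lands@9:R ball4:lands@10:L ball3:lands@11:R ball2:lands@12:L ball5:lands@14:L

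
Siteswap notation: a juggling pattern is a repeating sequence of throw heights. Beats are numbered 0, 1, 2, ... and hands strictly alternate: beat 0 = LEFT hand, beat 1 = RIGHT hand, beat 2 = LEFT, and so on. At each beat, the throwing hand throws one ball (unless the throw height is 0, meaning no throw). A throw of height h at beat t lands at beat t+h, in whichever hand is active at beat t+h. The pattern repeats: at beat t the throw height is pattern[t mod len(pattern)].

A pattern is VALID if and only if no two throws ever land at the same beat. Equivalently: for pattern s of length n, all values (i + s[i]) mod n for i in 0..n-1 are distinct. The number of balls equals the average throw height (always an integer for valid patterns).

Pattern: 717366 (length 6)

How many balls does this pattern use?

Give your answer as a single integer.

Pattern = [7, 1, 7, 3, 6, 6], length n = 6
  position 0: throw height = 7, running sum = 7
  position 1: throw height = 1, running sum = 8
  position 2: throw height = 7, running sum = 15
  position 3: throw height = 3, running sum = 18
  position 4: throw height = 6, running sum = 24
  position 5: throw height = 6, running sum = 30
Total sum = 30; balls = sum / n = 30 / 6 = 5

Answer: 5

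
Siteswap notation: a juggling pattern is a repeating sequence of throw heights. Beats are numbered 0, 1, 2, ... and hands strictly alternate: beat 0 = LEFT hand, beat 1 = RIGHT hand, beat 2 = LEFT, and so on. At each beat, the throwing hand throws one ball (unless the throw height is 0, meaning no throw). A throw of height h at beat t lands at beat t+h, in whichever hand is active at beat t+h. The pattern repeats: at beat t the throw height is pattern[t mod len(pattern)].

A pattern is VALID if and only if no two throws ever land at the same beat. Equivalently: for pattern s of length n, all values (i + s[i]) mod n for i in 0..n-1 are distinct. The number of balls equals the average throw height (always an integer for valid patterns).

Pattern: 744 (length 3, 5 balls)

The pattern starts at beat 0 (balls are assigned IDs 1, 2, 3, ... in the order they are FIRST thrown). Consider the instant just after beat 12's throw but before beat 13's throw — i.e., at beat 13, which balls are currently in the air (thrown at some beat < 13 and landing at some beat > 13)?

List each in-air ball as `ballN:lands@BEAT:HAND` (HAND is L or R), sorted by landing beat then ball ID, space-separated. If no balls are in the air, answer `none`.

Beat 0 (L): throw ball1 h=7 -> lands@7:R; in-air after throw: [b1@7:R]
Beat 1 (R): throw ball2 h=4 -> lands@5:R; in-air after throw: [b2@5:R b1@7:R]
Beat 2 (L): throw ball3 h=4 -> lands@6:L; in-air after throw: [b2@5:R b3@6:L b1@7:R]
Beat 3 (R): throw ball4 h=7 -> lands@10:L; in-air after throw: [b2@5:R b3@6:L b1@7:R b4@10:L]
Beat 4 (L): throw ball5 h=4 -> lands@8:L; in-air after throw: [b2@5:R b3@6:L b1@7:R b5@8:L b4@10:L]
Beat 5 (R): throw ball2 h=4 -> lands@9:R; in-air after throw: [b3@6:L b1@7:R b5@8:L b2@9:R b4@10:L]
Beat 6 (L): throw ball3 h=7 -> lands@13:R; in-air after throw: [b1@7:R b5@8:L b2@9:R b4@10:L b3@13:R]
Beat 7 (R): throw ball1 h=4 -> lands@11:R; in-air after throw: [b5@8:L b2@9:R b4@10:L b1@11:R b3@13:R]
Beat 8 (L): throw ball5 h=4 -> lands@12:L; in-air after throw: [b2@9:R b4@10:L b1@11:R b5@12:L b3@13:R]
Beat 9 (R): throw ball2 h=7 -> lands@16:L; in-air after throw: [b4@10:L b1@11:R b5@12:L b3@13:R b2@16:L]
Beat 10 (L): throw ball4 h=4 -> lands@14:L; in-air after throw: [b1@11:R b5@12:L b3@13:R b4@14:L b2@16:L]
Beat 11 (R): throw ball1 h=4 -> lands@15:R; in-air after throw: [b5@12:L b3@13:R b4@14:L b1@15:R b2@16:L]
Beat 12 (L): throw ball5 h=7 -> lands@19:R; in-air after throw: [b3@13:R b4@14:L b1@15:R b2@16:L b5@19:R]
Beat 13 (R): throw ball3 h=4 -> lands@17:R; in-air after throw: [b4@14:L b1@15:R b2@16:L b3@17:R b5@19:R]

Answer: ball4:lands@14:L ball1:lands@15:R ball2:lands@16:L ball5:lands@19:R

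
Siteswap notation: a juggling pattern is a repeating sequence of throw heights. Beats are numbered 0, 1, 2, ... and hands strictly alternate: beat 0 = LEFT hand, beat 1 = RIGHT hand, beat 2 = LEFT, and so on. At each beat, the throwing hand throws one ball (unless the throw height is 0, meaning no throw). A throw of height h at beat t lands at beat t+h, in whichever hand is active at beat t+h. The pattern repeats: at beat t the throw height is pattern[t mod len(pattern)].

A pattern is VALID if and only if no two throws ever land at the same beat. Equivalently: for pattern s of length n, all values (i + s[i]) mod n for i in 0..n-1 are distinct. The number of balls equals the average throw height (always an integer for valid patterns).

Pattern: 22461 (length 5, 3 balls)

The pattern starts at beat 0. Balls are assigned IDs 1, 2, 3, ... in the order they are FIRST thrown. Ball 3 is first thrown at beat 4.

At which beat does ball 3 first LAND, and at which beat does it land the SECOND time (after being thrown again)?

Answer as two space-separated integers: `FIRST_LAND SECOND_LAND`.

Beat 0 (L): throw ball1 h=2 -> lands@2:L; in-air after throw: [b1@2:L]
Beat 1 (R): throw ball2 h=2 -> lands@3:R; in-air after throw: [b1@2:L b2@3:R]
Beat 2 (L): throw ball1 h=4 -> lands@6:L; in-air after throw: [b2@3:R b1@6:L]
Beat 3 (R): throw ball2 h=6 -> lands@9:R; in-air after throw: [b1@6:L b2@9:R]
Beat 4 (L): throw ball3 h=1 -> lands@5:R; in-air after throw: [b3@5:R b1@6:L b2@9:R]
Beat 5 (R): throw ball3 h=2 -> lands@7:R; in-air after throw: [b1@6:L b3@7:R b2@9:R]
Beat 6 (L): throw ball1 h=2 -> lands@8:L; in-air after throw: [b3@7:R b1@8:L b2@9:R]
Beat 7 (R): throw ball3 h=4 -> lands@11:R; in-air after throw: [b1@8:L b2@9:R b3@11:R]
Ball 3: thrown@4 h=1 -> first land @5; rethrown@5 h=2 -> second land @7

Answer: 5 7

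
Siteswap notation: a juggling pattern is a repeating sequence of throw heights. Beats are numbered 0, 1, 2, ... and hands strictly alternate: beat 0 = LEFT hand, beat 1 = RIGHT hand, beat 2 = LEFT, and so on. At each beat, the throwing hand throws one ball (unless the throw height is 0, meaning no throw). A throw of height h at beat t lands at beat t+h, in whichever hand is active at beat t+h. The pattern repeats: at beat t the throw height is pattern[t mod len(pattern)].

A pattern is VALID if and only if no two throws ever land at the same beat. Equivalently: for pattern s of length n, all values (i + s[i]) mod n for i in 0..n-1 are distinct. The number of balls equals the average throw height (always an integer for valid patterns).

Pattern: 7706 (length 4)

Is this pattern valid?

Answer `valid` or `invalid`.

i=0: (i + s[i]) mod n = (0 + 7) mod 4 = 3
i=1: (i + s[i]) mod n = (1 + 7) mod 4 = 0
i=2: (i + s[i]) mod n = (2 + 0) mod 4 = 2
i=3: (i + s[i]) mod n = (3 + 6) mod 4 = 1
Residues: [3, 0, 2, 1], distinct: True

Answer: valid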